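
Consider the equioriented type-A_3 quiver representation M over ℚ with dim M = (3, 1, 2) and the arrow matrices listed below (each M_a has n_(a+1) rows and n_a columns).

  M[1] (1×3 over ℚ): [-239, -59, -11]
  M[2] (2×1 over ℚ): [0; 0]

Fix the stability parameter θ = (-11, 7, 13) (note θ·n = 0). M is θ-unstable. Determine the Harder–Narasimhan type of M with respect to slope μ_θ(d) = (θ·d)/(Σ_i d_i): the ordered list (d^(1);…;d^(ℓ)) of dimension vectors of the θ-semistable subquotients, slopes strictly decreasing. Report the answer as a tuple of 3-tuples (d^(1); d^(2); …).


Interval decomposition of M: I[1,1]^2, I[1,2], I[3,3]^2.
HN type (ℓ=3): μ^(1)=13; μ^(2)=7; μ^(3)=-11

((0, 0, 2); (0, 1, 0); (3, 0, 0))


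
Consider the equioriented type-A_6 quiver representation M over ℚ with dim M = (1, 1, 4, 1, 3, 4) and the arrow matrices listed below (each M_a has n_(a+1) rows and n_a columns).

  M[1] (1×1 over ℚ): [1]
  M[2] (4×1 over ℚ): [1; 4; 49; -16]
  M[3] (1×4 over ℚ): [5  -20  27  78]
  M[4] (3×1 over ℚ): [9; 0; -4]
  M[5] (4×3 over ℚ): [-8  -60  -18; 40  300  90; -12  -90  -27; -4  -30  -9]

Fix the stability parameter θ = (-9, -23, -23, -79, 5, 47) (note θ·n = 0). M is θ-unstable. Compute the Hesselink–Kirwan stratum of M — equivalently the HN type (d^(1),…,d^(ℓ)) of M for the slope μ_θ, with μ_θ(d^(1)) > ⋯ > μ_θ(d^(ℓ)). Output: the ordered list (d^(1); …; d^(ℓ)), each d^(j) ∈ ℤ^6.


Via rank(M_{q-1}∘⋯∘M_p): M ≅ I[1,3], I[3,3]^2, I[3,5], I[5,5], I[5,6], I[6,6]^3.
μ_θ-semistable layers: μ^(1)=47; μ^(2)=5; μ^(3)=-55/3; μ^(4)=-23; μ^(5)=-51

((0, 0, 0, 0, 0, 4); (0, 0, 0, 0, 3, 0); (1, 1, 1, 0, 0, 0); (0, 0, 2, 0, 0, 0); (0, 0, 1, 1, 0, 0))


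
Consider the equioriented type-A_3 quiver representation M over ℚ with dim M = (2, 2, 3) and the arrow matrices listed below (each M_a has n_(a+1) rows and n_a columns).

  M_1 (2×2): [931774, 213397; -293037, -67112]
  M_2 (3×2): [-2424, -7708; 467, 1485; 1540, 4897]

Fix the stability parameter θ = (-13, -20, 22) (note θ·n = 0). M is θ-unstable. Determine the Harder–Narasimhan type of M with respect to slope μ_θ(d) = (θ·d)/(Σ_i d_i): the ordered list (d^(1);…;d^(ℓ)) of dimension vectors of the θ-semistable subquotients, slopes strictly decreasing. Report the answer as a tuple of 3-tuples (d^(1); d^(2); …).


Barcode: M ≅ I[1,3]^2, I[3,3]. HN layers by μ_θ (2 steps, strictly decreasing):
  μ^(1)=22; μ^(2)=-33/2

((0, 0, 3); (2, 2, 0))


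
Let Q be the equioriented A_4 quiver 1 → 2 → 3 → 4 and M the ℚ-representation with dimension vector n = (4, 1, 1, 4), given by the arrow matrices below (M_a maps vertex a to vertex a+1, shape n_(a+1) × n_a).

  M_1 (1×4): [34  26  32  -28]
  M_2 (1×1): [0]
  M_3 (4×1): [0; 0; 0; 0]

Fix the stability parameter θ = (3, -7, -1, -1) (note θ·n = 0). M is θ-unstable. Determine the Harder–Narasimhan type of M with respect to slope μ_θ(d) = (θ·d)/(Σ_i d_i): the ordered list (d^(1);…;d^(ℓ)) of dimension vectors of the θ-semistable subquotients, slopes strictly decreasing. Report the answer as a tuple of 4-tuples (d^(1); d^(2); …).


Barcode: M ≅ I[1,1]^3, I[1,2], I[3,3], I[4,4]^4. HN layers by μ_θ (3 steps, strictly decreasing):
  μ^(1)=3; μ^(2)=-1; μ^(3)=-2

((3, 0, 0, 0); (0, 0, 1, 4); (1, 1, 0, 0))


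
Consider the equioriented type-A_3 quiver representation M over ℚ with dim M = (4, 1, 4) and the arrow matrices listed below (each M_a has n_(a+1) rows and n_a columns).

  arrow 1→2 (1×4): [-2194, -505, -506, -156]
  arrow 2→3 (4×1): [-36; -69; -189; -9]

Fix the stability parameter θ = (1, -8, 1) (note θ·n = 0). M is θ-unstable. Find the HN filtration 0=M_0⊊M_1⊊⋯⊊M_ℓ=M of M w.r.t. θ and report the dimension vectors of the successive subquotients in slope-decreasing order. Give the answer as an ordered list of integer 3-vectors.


Via rank(M_{q-1}∘⋯∘M_p): M ≅ I[1,1]^3, I[1,3], I[3,3]^3.
μ_θ-semistable layers: μ^(1)=1; μ^(2)=-7/2

((3, 0, 4); (1, 1, 0))


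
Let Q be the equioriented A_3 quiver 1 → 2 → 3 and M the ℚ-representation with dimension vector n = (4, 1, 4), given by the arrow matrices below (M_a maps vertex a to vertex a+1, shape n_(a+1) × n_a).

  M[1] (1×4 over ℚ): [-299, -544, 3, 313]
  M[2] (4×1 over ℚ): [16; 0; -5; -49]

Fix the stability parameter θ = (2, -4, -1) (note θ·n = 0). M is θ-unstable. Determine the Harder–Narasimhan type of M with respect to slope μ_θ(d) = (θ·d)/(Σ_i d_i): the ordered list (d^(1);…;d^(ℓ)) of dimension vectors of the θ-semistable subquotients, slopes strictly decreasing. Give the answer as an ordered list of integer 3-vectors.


Via rank(M_{q-1}∘⋯∘M_p): M ≅ I[1,1]^3, I[1,3], I[3,3]^3.
μ_θ-semistable layers: μ^(1)=2; μ^(2)=-1

((3, 0, 0); (1, 1, 4))


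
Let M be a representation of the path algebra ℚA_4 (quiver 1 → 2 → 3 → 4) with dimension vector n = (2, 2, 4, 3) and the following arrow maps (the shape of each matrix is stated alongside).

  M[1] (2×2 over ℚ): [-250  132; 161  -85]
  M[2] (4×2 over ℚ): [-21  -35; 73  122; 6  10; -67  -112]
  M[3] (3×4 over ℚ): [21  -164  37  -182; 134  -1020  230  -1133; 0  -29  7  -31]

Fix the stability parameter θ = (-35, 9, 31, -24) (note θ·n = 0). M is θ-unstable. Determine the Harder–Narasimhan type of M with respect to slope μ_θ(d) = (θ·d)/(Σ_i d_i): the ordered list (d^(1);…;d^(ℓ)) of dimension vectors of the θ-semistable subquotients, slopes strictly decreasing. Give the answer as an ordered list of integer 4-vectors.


Barcode: M ≅ I[1,4]^2, I[3,3], I[3,4]. HN layers by μ_θ (4 steps, strictly decreasing):
  μ^(1)=31; μ^(2)=16/3; μ^(3)=7/2; μ^(4)=-35

((0, 0, 1, 0); (0, 2, 2, 2); (0, 0, 1, 1); (2, 0, 0, 0))


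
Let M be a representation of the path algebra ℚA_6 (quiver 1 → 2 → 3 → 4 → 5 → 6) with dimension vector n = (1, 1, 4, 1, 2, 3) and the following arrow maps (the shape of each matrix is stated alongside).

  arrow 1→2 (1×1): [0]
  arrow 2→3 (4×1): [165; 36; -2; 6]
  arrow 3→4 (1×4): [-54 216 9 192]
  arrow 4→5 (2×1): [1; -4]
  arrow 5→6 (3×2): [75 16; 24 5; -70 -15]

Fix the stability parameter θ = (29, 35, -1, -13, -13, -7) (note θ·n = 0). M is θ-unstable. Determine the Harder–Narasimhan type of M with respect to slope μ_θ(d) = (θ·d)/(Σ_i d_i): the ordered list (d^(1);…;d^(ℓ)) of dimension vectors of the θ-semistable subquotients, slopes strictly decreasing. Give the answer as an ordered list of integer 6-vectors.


Via rank(M_{q-1}∘⋯∘M_p): M ≅ I[1,1], I[2,3], I[3,3]^2, I[3,6], I[5,6], I[6,6].
μ_θ-semistable layers: μ^(1)=29; μ^(2)=17; μ^(3)=-1; μ^(4)=-7; μ^(5)=-9; μ^(6)=-13

((1, 0, 0, 0, 0, 0); (0, 1, 1, 0, 0, 0); (0, 0, 2, 0, 0, 0); (0, 0, 0, 0, 0, 3); (0, 0, 1, 1, 1, 0); (0, 0, 0, 0, 1, 0))


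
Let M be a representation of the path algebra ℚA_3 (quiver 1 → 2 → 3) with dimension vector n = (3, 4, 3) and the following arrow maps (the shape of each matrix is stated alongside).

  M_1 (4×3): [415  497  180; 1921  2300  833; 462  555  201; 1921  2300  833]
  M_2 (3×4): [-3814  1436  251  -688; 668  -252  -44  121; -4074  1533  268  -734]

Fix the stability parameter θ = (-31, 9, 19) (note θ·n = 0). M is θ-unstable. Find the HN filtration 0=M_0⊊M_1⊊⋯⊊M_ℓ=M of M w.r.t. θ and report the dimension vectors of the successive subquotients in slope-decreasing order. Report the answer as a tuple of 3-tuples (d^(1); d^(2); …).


Via rank(M_{q-1}∘⋯∘M_p): M ≅ I[1,1], I[1,3]^2, I[2,2], I[2,3].
μ_θ-semistable layers: μ^(1)=19; μ^(2)=9; μ^(3)=-31

((0, 0, 3); (0, 4, 0); (3, 0, 0))


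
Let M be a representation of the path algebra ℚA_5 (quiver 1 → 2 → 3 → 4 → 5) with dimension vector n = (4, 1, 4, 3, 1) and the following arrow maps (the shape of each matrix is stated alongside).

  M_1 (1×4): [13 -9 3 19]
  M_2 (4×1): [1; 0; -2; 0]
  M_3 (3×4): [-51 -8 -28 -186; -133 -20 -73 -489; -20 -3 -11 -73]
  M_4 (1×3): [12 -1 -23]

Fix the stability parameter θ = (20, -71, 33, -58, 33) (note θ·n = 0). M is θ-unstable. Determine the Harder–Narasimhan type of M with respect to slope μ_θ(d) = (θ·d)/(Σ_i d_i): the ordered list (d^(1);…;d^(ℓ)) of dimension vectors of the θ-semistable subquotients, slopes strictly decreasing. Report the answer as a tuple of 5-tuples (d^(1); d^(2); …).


Barcode: M ≅ I[1,1]^3, I[1,5], I[3,3], I[3,4]^2. HN layers by μ_θ (4 steps, strictly decreasing):
  μ^(1)=33; μ^(2)=20; μ^(3)=-25/2; μ^(4)=-51/2

((0, 0, 1, 0, 1); (3, 0, 0, 0, 0); (0, 0, 3, 3, 0); (1, 1, 0, 0, 0))


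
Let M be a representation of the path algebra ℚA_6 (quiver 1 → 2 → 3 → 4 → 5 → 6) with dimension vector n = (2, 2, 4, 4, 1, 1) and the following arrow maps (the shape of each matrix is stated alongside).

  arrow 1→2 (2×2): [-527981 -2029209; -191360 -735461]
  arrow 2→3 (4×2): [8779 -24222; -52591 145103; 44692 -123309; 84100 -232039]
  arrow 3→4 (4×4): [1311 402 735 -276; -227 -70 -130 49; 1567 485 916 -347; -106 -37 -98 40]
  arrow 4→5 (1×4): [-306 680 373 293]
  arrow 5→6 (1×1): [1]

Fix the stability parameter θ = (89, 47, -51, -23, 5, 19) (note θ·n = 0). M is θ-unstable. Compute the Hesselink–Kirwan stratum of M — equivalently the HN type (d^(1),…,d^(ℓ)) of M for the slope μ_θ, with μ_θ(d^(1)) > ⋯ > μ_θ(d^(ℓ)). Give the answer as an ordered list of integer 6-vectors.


Interval decomposition of M: I[1,3], I[1,6], I[3,4]^2, I[4,4].
HN type (ℓ=5): μ^(1)=85/3; μ^(2)=19; μ^(3)=67/5; μ^(4)=-23; μ^(5)=-51

((1, 1, 1, 0, 0, 0); (0, 0, 0, 0, 0, 1); (1, 1, 1, 1, 1, 0); (0, 0, 0, 3, 0, 0); (0, 0, 2, 0, 0, 0))


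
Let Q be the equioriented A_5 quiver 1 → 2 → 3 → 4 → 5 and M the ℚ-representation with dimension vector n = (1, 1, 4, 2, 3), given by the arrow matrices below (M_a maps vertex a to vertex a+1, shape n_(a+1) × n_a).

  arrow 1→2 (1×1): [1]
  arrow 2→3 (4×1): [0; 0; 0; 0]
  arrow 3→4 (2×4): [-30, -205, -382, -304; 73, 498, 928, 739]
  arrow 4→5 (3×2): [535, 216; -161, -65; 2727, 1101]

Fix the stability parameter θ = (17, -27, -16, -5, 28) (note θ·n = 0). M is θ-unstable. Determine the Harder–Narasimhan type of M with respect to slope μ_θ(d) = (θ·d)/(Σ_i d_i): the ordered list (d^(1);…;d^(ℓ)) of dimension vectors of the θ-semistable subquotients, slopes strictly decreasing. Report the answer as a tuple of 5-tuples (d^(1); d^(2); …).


Interval decomposition of M: I[1,2], I[3,3]^2, I[3,5]^2, I[5,5].
HN type (ℓ=3): μ^(1)=28; μ^(2)=-5; μ^(3)=-16

((0, 0, 0, 0, 3); (1, 1, 0, 2, 0); (0, 0, 4, 0, 0))


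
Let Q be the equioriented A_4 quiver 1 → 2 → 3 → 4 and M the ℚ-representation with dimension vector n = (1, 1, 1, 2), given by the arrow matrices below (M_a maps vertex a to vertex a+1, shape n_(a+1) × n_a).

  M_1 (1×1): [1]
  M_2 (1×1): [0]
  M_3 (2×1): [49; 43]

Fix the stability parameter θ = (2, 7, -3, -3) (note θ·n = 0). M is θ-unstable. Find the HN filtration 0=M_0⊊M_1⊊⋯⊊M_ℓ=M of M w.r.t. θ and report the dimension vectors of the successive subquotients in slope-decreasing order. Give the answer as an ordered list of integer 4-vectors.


Via rank(M_{q-1}∘⋯∘M_p): M ≅ I[1,2], I[3,4], I[4,4].
μ_θ-semistable layers: μ^(1)=7; μ^(2)=2; μ^(3)=-3

((0, 1, 0, 0); (1, 0, 0, 0); (0, 0, 1, 2))


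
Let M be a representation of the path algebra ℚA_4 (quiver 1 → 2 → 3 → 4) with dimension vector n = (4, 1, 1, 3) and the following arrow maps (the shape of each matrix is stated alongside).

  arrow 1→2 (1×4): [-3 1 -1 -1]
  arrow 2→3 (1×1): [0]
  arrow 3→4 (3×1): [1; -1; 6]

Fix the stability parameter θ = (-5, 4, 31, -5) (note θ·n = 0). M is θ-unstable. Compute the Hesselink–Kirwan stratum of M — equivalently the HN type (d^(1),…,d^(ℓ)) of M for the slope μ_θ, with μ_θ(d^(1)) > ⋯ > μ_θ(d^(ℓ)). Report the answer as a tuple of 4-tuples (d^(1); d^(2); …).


Via rank(M_{q-1}∘⋯∘M_p): M ≅ I[1,1]^3, I[1,2], I[3,4], I[4,4]^2.
μ_θ-semistable layers: μ^(1)=13; μ^(2)=4; μ^(3)=-5

((0, 0, 1, 1); (0, 1, 0, 0); (4, 0, 0, 2))


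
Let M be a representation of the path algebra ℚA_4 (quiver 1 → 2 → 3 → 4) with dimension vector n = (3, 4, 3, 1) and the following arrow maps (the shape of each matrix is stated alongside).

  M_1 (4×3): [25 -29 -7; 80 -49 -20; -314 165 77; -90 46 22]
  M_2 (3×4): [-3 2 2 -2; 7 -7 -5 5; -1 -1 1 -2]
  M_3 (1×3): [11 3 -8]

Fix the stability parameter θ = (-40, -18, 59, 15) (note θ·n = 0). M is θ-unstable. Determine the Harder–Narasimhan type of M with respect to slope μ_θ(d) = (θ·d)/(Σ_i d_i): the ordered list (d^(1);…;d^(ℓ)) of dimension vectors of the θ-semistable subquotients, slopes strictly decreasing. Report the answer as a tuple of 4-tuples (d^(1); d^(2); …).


Interval decomposition of M: I[1,2], I[1,3], I[1,4], I[2,3].
HN type (ℓ=4): μ^(1)=59; μ^(2)=37; μ^(3)=-18; μ^(4)=-40

((0, 0, 2, 0); (0, 0, 1, 1); (0, 4, 0, 0); (3, 0, 0, 0))


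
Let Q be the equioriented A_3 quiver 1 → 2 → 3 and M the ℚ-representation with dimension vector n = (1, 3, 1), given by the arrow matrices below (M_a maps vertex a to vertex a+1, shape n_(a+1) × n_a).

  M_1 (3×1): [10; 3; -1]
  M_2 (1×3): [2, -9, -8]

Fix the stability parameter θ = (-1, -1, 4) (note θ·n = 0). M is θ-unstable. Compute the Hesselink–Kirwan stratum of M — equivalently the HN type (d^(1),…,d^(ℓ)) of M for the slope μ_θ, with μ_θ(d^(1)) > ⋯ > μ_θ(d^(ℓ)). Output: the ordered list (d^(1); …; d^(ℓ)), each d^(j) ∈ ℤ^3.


Barcode: M ≅ I[1,3], I[2,2]^2. HN layers by μ_θ (2 steps, strictly decreasing):
  μ^(1)=4; μ^(2)=-1

((0, 0, 1); (1, 3, 0))


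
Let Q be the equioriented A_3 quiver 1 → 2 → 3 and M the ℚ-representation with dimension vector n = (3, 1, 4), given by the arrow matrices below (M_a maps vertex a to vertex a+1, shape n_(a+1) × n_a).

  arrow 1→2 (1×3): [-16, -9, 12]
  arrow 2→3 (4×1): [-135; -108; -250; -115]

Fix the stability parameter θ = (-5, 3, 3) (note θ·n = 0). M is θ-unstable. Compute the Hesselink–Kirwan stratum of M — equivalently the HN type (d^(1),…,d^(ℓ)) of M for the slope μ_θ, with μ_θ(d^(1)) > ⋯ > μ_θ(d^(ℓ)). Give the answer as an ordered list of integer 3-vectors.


Via rank(M_{q-1}∘⋯∘M_p): M ≅ I[1,1]^2, I[1,3], I[3,3]^3.
μ_θ-semistable layers: μ^(1)=3; μ^(2)=-5

((0, 1, 4); (3, 0, 0))


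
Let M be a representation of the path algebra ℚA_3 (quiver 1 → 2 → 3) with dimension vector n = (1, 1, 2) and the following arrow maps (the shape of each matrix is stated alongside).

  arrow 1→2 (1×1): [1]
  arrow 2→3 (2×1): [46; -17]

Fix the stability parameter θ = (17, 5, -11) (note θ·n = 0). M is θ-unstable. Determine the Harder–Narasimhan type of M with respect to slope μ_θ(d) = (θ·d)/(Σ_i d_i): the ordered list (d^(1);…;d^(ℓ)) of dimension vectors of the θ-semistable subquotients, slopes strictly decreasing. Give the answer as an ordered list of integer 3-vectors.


Interval decomposition of M: I[1,3], I[3,3].
HN type (ℓ=2): μ^(1)=11/3; μ^(2)=-11

((1, 1, 1); (0, 0, 1))


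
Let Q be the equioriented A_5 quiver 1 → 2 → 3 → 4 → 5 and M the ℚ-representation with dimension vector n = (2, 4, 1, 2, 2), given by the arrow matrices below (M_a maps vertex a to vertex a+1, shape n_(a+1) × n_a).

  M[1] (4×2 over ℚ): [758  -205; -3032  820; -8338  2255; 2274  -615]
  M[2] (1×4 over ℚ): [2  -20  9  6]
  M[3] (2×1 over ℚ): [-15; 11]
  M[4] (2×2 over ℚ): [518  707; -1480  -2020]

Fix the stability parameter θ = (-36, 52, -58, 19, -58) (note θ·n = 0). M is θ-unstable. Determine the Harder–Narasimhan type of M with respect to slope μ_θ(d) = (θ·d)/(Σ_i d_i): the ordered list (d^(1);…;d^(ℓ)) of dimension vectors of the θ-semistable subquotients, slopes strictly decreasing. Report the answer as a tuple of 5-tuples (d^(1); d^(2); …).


Barcode: M ≅ I[1,1], I[1,5], I[2,2]^3, I[4,4], I[5,5]. HN layers by μ_θ (5 steps, strictly decreasing):
  μ^(1)=52; μ^(2)=19; μ^(3)=-45/4; μ^(4)=-36; μ^(5)=-58

((0, 3, 0, 0, 0); (0, 0, 0, 1, 0); (0, 1, 1, 1, 1); (2, 0, 0, 0, 0); (0, 0, 0, 0, 1))


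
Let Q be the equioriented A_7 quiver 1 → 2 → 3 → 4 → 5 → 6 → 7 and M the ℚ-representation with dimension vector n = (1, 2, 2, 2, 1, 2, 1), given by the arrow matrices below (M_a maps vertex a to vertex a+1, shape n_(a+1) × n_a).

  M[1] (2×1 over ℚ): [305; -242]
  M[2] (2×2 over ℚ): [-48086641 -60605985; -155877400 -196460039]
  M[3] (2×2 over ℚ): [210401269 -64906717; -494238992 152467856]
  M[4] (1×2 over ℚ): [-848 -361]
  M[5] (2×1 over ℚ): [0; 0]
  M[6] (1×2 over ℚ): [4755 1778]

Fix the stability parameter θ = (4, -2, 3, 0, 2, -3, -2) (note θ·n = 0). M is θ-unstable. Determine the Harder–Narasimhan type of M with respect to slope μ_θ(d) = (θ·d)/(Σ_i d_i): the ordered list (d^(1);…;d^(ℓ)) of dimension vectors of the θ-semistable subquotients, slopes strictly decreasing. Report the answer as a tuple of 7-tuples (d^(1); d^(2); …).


Interval decomposition of M: I[1,4], I[2,3], I[4,5], I[6,6], I[6,7].
HN type (ℓ=7): μ^(1)=3; μ^(2)=2; μ^(3)=3/2; μ^(4)=1; μ^(5)=0; μ^(6)=-2; μ^(7)=-3

((0, 0, 1, 0, 0, 0, 0); (0, 0, 0, 0, 1, 0, 0); (0, 0, 1, 1, 0, 0, 0); (1, 1, 0, 0, 0, 0, 0); (0, 0, 0, 1, 0, 0, 0); (0, 1, 0, 0, 0, 0, 1); (0, 0, 0, 0, 0, 2, 0))


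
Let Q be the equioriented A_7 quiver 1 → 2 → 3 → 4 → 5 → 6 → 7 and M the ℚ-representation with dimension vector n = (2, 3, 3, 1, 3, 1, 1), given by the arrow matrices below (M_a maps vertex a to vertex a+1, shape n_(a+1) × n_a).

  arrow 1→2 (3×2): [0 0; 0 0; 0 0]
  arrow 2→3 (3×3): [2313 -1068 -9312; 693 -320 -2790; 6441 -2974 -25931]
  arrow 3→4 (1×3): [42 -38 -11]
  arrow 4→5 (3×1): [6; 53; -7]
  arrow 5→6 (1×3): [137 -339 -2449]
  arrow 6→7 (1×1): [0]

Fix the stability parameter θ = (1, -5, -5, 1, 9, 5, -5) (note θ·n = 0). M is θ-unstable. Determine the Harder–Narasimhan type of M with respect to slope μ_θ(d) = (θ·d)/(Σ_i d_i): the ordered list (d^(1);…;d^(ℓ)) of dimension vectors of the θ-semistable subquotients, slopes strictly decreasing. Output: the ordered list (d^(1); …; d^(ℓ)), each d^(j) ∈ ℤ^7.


Via rank(M_{q-1}∘⋯∘M_p): M ≅ I[1,1]^2, I[2,2], I[2,3], I[2,6], I[3,3], I[5,5]^2, I[7,7].
μ_θ-semistable layers: μ^(1)=9; μ^(2)=7; μ^(3)=1; μ^(4)=-5

((0, 0, 0, 0, 2, 0, 0); (0, 0, 0, 0, 1, 1, 0); (2, 0, 0, 1, 0, 0, 0); (0, 3, 3, 0, 0, 0, 1))


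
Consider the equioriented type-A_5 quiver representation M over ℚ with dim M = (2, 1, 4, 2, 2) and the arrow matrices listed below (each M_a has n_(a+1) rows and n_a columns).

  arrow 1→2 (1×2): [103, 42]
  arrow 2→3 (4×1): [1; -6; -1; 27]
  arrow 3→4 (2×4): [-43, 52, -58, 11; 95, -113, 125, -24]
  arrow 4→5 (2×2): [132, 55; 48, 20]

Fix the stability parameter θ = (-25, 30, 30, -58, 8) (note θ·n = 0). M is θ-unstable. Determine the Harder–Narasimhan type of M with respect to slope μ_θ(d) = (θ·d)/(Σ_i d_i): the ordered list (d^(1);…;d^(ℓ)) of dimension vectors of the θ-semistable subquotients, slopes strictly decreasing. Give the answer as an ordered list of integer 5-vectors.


Barcode: M ≅ I[1,1], I[1,3], I[3,3], I[3,4], I[3,5], I[5,5]. HN layers by μ_θ (4 steps, strictly decreasing):
  μ^(1)=30; μ^(2)=8; μ^(3)=-14; μ^(4)=-25

((0, 1, 2, 0, 0); (0, 0, 0, 0, 2); (0, 0, 2, 2, 0); (2, 0, 0, 0, 0))


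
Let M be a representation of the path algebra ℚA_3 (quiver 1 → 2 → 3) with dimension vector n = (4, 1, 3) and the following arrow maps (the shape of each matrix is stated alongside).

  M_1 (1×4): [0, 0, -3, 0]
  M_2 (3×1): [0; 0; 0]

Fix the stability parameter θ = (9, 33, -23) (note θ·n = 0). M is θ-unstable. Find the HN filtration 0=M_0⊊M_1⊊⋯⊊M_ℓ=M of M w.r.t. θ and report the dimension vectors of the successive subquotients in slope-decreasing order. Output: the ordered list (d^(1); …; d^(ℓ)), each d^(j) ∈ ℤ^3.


Barcode: M ≅ I[1,1]^3, I[1,2], I[3,3]^3. HN layers by μ_θ (3 steps, strictly decreasing):
  μ^(1)=33; μ^(2)=9; μ^(3)=-23

((0, 1, 0); (4, 0, 0); (0, 0, 3))


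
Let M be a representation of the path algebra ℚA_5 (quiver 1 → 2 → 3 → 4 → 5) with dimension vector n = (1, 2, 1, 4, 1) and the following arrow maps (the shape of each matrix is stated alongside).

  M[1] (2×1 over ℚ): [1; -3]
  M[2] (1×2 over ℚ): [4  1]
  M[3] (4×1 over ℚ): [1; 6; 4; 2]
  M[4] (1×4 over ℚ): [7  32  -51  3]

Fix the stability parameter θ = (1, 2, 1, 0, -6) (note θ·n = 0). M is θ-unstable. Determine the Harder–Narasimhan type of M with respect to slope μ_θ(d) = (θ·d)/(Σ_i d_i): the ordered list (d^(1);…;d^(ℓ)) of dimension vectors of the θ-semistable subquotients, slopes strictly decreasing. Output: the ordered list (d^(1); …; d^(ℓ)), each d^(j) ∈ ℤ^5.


Interval decomposition of M: I[1,5], I[2,2], I[4,4]^3.
HN type (ℓ=3): μ^(1)=2; μ^(2)=0; μ^(3)=-2/5

((0, 1, 0, 0, 0); (0, 0, 0, 3, 0); (1, 1, 1, 1, 1))


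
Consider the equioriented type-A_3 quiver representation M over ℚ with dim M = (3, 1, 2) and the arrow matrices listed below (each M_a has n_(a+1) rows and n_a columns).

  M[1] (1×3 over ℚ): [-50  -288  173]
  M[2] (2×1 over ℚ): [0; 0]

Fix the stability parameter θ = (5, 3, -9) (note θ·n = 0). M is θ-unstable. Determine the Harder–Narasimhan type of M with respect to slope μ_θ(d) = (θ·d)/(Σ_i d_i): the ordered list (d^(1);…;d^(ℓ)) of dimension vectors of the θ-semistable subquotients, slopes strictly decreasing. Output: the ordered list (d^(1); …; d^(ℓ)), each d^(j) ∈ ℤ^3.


Via rank(M_{q-1}∘⋯∘M_p): M ≅ I[1,1]^2, I[1,2], I[3,3]^2.
μ_θ-semistable layers: μ^(1)=5; μ^(2)=4; μ^(3)=-9

((2, 0, 0); (1, 1, 0); (0, 0, 2))


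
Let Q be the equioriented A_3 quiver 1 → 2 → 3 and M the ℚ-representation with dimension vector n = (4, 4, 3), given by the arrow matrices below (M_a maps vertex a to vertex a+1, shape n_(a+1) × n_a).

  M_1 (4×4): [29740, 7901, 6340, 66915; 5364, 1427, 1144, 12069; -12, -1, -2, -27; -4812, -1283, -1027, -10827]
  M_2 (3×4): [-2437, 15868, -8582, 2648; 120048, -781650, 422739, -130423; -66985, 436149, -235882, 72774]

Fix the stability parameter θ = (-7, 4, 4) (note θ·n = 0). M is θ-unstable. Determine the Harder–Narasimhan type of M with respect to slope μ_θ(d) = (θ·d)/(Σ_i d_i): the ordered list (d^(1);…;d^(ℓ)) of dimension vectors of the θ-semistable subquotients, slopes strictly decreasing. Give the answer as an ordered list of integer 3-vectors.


Interval decomposition of M: I[1,1]^2, I[1,3]^2, I[2,2], I[2,3].
HN type (ℓ=2): μ^(1)=4; μ^(2)=-7

((0, 4, 3); (4, 0, 0))


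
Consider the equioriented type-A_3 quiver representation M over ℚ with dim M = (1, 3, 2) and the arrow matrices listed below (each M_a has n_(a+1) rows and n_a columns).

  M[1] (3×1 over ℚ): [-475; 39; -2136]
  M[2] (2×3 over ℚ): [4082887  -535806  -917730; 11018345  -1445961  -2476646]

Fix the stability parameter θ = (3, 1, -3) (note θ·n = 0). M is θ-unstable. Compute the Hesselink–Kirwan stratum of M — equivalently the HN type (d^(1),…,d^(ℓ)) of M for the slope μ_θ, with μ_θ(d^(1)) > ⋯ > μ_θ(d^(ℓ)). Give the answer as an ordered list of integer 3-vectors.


Via rank(M_{q-1}∘⋯∘M_p): M ≅ I[1,3], I[2,2], I[2,3].
μ_θ-semistable layers: μ^(1)=1; μ^(2)=1/3; μ^(3)=-1

((0, 1, 0); (1, 1, 1); (0, 1, 1))


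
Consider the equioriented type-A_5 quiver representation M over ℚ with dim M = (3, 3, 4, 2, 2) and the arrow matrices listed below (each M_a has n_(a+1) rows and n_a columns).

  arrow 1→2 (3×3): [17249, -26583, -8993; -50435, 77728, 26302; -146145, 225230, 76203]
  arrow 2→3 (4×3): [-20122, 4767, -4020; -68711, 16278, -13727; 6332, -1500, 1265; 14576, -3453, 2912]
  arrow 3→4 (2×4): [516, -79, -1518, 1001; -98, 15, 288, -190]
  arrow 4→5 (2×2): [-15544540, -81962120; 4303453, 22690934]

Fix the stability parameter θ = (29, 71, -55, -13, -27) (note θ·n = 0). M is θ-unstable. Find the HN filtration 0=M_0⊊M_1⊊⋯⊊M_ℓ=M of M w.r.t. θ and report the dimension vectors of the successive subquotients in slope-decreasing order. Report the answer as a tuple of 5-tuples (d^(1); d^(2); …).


Barcode: M ≅ I[1,3], I[1,4], I[1,5], I[3,3], I[5,5]. HN layers by μ_θ (5 steps, strictly decreasing):
  μ^(1)=15; μ^(2)=8; μ^(3)=1; μ^(4)=-27; μ^(5)=-55

((1, 1, 1, 0, 0); (1, 1, 1, 1, 0); (1, 1, 1, 1, 1); (0, 0, 0, 0, 1); (0, 0, 1, 0, 0))


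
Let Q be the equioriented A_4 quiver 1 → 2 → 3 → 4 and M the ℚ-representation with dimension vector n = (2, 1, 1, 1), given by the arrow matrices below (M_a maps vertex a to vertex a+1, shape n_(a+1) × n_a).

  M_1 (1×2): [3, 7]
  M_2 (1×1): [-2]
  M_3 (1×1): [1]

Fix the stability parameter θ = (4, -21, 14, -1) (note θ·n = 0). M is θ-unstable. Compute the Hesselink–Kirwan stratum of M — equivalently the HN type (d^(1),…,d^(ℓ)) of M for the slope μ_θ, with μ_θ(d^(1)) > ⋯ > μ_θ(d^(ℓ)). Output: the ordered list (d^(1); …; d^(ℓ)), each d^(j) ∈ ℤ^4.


Barcode: M ≅ I[1,1], I[1,4]. HN layers by μ_θ (3 steps, strictly decreasing):
  μ^(1)=13/2; μ^(2)=4; μ^(3)=-17/2

((0, 0, 1, 1); (1, 0, 0, 0); (1, 1, 0, 0))


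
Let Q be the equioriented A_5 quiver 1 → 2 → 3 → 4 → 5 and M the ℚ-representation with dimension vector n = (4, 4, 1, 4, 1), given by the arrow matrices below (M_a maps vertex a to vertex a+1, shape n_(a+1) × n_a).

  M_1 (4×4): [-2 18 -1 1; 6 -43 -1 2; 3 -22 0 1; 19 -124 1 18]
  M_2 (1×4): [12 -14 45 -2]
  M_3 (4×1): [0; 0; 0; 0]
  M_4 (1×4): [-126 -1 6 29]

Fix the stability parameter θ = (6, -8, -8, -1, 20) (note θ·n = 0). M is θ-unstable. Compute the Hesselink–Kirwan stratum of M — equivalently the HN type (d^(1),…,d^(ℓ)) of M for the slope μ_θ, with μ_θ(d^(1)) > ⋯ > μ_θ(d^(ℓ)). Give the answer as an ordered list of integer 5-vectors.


Via rank(M_{q-1}∘⋯∘M_p): M ≅ I[1,1], I[1,2]^2, I[1,3], I[2,2], I[4,4]^3, I[4,5].
μ_θ-semistable layers: μ^(1)=20; μ^(2)=6; μ^(3)=-1; μ^(4)=-10/3; μ^(5)=-8

((0, 0, 0, 0, 1); (1, 0, 0, 0, 0); (2, 2, 0, 4, 0); (1, 1, 1, 0, 0); (0, 1, 0, 0, 0))


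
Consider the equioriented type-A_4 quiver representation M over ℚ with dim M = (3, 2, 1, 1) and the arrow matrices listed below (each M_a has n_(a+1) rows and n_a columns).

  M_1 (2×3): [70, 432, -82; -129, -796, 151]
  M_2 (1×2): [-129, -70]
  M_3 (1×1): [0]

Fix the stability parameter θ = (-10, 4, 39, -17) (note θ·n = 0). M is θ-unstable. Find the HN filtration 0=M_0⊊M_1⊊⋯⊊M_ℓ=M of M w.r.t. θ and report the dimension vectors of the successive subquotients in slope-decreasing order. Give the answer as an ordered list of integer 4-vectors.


Barcode: M ≅ I[1,1], I[1,2], I[1,3], I[4,4]. HN layers by μ_θ (4 steps, strictly decreasing):
  μ^(1)=39; μ^(2)=4; μ^(3)=-10; μ^(4)=-17

((0, 0, 1, 0); (0, 2, 0, 0); (3, 0, 0, 0); (0, 0, 0, 1))


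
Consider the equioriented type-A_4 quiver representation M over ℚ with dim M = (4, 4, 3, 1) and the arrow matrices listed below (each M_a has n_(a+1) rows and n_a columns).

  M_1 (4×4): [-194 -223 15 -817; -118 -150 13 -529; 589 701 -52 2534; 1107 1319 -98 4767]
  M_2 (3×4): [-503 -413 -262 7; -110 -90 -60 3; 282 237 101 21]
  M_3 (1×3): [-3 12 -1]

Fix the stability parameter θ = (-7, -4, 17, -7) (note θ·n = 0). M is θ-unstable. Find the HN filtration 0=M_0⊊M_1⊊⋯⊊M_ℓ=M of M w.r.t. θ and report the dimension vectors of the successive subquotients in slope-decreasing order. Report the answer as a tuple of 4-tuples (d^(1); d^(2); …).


Interval decomposition of M: I[1,2], I[1,3]^2, I[1,4].
HN type (ℓ=4): μ^(1)=17; μ^(2)=5; μ^(3)=-4; μ^(4)=-7

((0, 0, 2, 0); (0, 0, 1, 1); (0, 4, 0, 0); (4, 0, 0, 0))


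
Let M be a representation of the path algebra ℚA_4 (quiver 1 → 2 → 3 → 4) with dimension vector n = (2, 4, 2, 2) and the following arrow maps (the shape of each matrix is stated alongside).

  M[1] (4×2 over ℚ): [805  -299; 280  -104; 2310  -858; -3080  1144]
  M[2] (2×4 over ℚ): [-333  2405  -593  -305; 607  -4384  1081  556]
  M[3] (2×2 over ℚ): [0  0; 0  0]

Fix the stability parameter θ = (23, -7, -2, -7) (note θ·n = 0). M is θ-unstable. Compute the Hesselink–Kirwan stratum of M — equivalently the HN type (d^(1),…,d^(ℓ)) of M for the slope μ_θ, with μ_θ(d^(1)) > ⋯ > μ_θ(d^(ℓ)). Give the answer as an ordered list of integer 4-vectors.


Via rank(M_{q-1}∘⋯∘M_p): M ≅ I[1,1], I[1,3], I[2,2]^2, I[2,3], I[4,4]^2.
μ_θ-semistable layers: μ^(1)=23; μ^(2)=14/3; μ^(3)=-2; μ^(4)=-7

((1, 0, 0, 0); (1, 1, 1, 0); (0, 0, 1, 0); (0, 3, 0, 2))


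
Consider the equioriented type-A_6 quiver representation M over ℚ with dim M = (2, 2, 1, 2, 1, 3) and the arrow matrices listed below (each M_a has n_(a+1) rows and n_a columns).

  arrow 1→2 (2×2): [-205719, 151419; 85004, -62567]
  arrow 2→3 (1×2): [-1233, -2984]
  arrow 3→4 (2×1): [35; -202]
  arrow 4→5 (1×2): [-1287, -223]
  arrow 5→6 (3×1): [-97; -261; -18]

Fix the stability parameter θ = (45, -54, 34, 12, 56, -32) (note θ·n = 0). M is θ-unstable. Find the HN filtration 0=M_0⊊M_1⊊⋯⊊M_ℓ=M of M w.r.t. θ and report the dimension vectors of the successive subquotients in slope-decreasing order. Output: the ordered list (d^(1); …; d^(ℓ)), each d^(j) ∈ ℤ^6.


Via rank(M_{q-1}∘⋯∘M_p): M ≅ I[1,2], I[1,6], I[4,4], I[6,6]^2.
μ_θ-semistable layers: μ^(1)=35/2; μ^(2)=12; μ^(3)=-9/2; μ^(4)=-32

((0, 0, 1, 1, 1, 1); (0, 0, 0, 1, 0, 0); (2, 2, 0, 0, 0, 0); (0, 0, 0, 0, 0, 2))


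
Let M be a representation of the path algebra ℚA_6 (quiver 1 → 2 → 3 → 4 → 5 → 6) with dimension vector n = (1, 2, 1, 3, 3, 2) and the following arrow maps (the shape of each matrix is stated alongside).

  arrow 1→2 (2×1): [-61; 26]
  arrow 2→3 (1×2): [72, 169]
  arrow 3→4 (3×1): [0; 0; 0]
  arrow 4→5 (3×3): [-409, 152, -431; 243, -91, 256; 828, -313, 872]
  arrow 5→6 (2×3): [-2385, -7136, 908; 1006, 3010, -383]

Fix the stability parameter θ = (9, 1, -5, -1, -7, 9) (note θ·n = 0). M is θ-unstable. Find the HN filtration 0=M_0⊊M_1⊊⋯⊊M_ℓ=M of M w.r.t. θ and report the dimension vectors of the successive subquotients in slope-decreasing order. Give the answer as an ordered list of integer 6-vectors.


Interval decomposition of M: I[1,3], I[2,2], I[4,5], I[4,6]^2.
HN type (ℓ=4): μ^(1)=9; μ^(2)=5/3; μ^(3)=1; μ^(4)=-4

((0, 0, 0, 0, 0, 2); (1, 1, 1, 0, 0, 0); (0, 1, 0, 0, 0, 0); (0, 0, 0, 3, 3, 0))


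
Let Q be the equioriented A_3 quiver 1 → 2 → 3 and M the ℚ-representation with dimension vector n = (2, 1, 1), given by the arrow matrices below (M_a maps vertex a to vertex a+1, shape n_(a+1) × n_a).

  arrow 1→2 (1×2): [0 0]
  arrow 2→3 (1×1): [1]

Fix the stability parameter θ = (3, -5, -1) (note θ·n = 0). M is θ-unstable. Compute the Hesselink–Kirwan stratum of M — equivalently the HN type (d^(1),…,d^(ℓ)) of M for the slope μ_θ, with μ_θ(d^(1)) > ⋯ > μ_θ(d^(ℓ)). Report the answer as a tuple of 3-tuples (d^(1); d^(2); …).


Via rank(M_{q-1}∘⋯∘M_p): M ≅ I[1,1]^2, I[2,3].
μ_θ-semistable layers: μ^(1)=3; μ^(2)=-1; μ^(3)=-5

((2, 0, 0); (0, 0, 1); (0, 1, 0))


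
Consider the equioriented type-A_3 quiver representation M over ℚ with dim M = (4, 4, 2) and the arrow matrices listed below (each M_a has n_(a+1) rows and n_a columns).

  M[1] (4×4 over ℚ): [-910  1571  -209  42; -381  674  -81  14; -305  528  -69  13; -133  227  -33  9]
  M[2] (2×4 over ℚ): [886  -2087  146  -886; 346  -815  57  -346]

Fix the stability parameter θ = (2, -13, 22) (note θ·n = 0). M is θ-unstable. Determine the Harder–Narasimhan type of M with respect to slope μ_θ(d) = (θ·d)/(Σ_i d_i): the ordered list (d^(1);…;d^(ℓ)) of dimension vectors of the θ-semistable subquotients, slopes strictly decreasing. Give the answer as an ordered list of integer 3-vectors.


Via rank(M_{q-1}∘⋯∘M_p): M ≅ I[1,2]^2, I[1,3]^2.
μ_θ-semistable layers: μ^(1)=22; μ^(2)=-11/2

((0, 0, 2); (4, 4, 0))


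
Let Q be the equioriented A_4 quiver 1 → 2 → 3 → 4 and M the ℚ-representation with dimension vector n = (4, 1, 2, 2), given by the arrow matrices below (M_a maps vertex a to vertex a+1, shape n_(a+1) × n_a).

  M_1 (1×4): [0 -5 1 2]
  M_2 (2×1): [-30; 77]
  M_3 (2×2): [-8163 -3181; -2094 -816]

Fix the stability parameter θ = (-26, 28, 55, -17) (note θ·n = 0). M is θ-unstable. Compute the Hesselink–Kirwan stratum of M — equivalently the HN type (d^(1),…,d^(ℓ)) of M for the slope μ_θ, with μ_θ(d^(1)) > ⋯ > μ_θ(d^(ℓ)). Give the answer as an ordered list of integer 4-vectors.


Interval decomposition of M: I[1,1]^3, I[1,4], I[3,4].
HN type (ℓ=3): μ^(1)=22; μ^(2)=19; μ^(3)=-26

((0, 1, 1, 1); (0, 0, 1, 1); (4, 0, 0, 0))


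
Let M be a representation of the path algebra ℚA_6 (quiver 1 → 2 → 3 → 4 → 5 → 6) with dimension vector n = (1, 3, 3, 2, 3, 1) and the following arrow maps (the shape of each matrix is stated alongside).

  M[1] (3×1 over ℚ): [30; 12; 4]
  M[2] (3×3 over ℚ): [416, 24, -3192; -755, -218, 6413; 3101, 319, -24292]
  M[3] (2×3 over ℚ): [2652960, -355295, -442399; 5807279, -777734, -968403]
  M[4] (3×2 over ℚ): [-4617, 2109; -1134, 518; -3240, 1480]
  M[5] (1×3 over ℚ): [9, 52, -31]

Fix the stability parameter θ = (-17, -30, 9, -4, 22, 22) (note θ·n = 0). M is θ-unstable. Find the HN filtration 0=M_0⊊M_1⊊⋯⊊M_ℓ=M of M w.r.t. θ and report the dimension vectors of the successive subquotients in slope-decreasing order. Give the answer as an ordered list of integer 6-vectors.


Barcode: M ≅ I[1,6], I[2,2], I[2,4], I[3,3], I[5,5]^2. HN layers by μ_θ (5 steps, strictly decreasing):
  μ^(1)=22; μ^(2)=9; μ^(3)=5/2; μ^(4)=-47/2; μ^(5)=-30

((0, 0, 0, 0, 3, 1); (0, 0, 1, 0, 0, 0); (0, 0, 2, 2, 0, 0); (1, 1, 0, 0, 0, 0); (0, 2, 0, 0, 0, 0))


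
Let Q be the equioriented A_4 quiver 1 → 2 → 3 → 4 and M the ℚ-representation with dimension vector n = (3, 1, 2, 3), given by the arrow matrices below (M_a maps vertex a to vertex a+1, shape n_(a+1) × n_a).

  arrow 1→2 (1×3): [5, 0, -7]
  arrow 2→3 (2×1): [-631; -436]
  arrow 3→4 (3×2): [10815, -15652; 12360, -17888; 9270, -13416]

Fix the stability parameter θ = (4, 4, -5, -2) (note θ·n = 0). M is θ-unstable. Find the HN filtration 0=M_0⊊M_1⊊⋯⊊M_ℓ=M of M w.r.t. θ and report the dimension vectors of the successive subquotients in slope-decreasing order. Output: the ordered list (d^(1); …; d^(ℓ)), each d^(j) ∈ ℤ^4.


Via rank(M_{q-1}∘⋯∘M_p): M ≅ I[1,1]^2, I[1,4], I[3,3], I[4,4]^2.
μ_θ-semistable layers: μ^(1)=4; μ^(2)=1/4; μ^(3)=-2; μ^(4)=-5

((2, 0, 0, 0); (1, 1, 1, 1); (0, 0, 0, 2); (0, 0, 1, 0))


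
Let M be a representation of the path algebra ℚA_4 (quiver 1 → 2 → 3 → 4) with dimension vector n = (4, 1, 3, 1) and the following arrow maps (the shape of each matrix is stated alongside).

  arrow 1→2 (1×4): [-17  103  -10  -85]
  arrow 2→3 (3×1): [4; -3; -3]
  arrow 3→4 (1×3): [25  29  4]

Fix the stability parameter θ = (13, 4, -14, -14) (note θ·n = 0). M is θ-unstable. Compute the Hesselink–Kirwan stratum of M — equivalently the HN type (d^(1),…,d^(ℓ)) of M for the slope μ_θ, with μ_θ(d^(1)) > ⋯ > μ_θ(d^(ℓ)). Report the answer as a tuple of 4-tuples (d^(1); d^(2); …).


Barcode: M ≅ I[1,1]^3, I[1,4], I[3,3]^2. HN layers by μ_θ (3 steps, strictly decreasing):
  μ^(1)=13; μ^(2)=-11/4; μ^(3)=-14

((3, 0, 0, 0); (1, 1, 1, 1); (0, 0, 2, 0))


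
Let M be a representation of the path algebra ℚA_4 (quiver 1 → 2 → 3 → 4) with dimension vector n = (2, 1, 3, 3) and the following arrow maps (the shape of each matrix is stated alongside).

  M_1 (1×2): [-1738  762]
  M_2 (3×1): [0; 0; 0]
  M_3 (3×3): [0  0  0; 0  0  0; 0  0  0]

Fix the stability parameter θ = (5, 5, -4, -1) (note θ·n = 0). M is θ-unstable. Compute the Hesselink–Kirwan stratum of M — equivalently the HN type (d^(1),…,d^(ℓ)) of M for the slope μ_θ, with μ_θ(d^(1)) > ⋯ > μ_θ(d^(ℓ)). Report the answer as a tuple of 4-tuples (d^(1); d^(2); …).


Barcode: M ≅ I[1,1], I[1,2], I[3,3]^3, I[4,4]^3. HN layers by μ_θ (3 steps, strictly decreasing):
  μ^(1)=5; μ^(2)=-1; μ^(3)=-4

((2, 1, 0, 0); (0, 0, 0, 3); (0, 0, 3, 0))


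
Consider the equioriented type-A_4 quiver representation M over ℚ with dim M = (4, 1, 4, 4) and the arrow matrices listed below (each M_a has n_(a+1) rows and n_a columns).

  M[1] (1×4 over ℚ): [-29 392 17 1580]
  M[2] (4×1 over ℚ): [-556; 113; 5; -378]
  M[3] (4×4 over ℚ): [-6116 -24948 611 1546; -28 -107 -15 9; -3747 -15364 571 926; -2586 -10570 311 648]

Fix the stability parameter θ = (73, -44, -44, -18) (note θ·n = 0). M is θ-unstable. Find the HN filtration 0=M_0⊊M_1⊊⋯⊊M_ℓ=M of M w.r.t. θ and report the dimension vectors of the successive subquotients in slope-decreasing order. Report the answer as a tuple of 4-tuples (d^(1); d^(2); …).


Interval decomposition of M: I[1,1]^3, I[1,4], I[3,3], I[3,4]^2, I[4,4].
HN type (ℓ=4): μ^(1)=73; μ^(2)=-33/4; μ^(3)=-18; μ^(4)=-44

((3, 0, 0, 0); (1, 1, 1, 1); (0, 0, 0, 3); (0, 0, 3, 0))


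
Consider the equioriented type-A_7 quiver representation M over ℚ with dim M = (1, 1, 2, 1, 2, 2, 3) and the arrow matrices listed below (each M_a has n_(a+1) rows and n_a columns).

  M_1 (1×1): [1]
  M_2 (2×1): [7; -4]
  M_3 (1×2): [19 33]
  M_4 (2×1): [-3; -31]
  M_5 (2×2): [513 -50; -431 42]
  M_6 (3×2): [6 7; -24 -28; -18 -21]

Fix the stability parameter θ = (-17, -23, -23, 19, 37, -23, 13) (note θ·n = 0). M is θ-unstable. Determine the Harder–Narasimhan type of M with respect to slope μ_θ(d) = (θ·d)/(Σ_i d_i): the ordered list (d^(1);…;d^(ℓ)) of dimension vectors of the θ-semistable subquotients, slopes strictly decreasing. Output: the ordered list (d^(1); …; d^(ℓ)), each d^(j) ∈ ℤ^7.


Via rank(M_{q-1}∘⋯∘M_p): M ≅ I[1,7], I[3,3], I[5,6], I[7,7]^2.
μ_θ-semistable layers: μ^(1)=13; μ^(2)=11; μ^(3)=7; μ^(4)=-21; μ^(5)=-23

((0, 0, 0, 0, 0, 0, 3); (0, 0, 0, 1, 1, 1, 0); (0, 0, 0, 0, 1, 1, 0); (1, 1, 1, 0, 0, 0, 0); (0, 0, 1, 0, 0, 0, 0))


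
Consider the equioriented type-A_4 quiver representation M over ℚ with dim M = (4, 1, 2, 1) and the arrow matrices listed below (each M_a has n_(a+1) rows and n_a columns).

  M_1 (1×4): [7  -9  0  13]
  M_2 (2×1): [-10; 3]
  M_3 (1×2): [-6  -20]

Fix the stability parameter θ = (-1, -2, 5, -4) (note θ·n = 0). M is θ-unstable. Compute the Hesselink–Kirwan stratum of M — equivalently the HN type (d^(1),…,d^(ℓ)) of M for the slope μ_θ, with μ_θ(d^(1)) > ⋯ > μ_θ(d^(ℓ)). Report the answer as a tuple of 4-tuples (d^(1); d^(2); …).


Via rank(M_{q-1}∘⋯∘M_p): M ≅ I[1,1]^3, I[1,3], I[3,4].
μ_θ-semistable layers: μ^(1)=5; μ^(2)=1/2; μ^(3)=-1; μ^(4)=-3/2

((0, 0, 1, 0); (0, 0, 1, 1); (3, 0, 0, 0); (1, 1, 0, 0))


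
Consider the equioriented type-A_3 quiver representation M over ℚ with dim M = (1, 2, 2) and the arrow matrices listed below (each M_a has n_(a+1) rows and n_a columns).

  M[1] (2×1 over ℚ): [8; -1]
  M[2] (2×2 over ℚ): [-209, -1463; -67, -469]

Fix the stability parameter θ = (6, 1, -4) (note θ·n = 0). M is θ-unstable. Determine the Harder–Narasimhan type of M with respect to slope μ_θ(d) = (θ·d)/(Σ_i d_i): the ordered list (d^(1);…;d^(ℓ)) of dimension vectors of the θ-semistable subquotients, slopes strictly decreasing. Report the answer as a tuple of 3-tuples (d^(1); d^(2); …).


Barcode: M ≅ I[1,3], I[2,2], I[3,3]. HN layers by μ_θ (2 steps, strictly decreasing):
  μ^(1)=1; μ^(2)=-4

((1, 2, 1); (0, 0, 1))


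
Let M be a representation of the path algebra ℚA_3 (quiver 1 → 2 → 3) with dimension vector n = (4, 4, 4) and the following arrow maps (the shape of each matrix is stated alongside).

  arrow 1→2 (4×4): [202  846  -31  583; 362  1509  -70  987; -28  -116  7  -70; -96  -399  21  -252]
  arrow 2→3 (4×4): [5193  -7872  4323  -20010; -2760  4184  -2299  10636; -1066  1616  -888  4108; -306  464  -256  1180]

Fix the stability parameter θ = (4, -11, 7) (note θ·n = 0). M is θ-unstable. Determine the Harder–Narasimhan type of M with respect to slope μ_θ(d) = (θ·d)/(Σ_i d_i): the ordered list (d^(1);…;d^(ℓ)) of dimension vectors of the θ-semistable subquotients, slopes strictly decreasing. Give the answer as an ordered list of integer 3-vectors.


Via rank(M_{q-1}∘⋯∘M_p): M ≅ I[1,1], I[1,2], I[1,3]^2, I[2,2], I[3,3]^2.
μ_θ-semistable layers: μ^(1)=7; μ^(2)=4; μ^(3)=-7/2; μ^(4)=-11

((0, 0, 4); (1, 0, 0); (3, 3, 0); (0, 1, 0))
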